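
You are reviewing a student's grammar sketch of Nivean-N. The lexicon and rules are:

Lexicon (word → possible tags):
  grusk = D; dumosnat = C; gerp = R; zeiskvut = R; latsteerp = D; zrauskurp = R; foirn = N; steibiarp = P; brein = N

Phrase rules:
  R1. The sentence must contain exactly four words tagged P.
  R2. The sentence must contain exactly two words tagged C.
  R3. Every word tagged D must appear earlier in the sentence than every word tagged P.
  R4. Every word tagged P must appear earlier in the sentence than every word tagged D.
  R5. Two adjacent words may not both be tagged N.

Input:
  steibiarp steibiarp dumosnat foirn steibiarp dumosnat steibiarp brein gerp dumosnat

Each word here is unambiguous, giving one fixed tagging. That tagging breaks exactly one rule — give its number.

Fixed tagging: P P C N P C P N R C.
Checking each rule: R1 ✓, R2 ✗, R3 ✓, R4 ✓, R5 ✓.
Only rule 2 fails.

2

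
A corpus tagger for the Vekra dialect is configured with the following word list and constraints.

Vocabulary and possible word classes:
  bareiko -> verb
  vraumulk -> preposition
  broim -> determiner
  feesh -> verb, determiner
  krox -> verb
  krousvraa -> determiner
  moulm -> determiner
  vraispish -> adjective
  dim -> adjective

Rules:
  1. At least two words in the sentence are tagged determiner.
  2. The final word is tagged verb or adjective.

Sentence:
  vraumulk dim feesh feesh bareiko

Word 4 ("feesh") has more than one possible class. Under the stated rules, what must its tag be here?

determiner

Candidates per position — 1:vraumulk {preposition}; 2:dim {adjective}; 3:feesh {verb,determiner}; 4:feesh {verb,determiner}; 5:bareiko {verb}.
Word 3 cannot be verb — rule 1 would then fail for every completion. It is determiner.
Word 4 cannot be verb — rule 1 would then fail for every completion. It is determiner.
So the tagging must be: preposition adjective determiner determiner verb.
Check: rule 1 ✓; rule 2 ✓.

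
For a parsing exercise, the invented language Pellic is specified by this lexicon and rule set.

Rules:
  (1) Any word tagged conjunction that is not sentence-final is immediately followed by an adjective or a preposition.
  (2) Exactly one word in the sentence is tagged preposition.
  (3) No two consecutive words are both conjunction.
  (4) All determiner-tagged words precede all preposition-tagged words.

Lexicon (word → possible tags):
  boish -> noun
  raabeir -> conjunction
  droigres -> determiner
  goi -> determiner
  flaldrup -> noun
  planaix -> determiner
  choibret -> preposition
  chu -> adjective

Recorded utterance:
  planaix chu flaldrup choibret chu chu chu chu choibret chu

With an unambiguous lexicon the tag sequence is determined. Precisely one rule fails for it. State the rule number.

2

Fixed tagging: determiner adjective noun preposition adjective adjective adjective adjective preposition adjective.
Rule check: R1 holds, R2 violated, R3 holds, R4 holds.
Only rule 2 fails.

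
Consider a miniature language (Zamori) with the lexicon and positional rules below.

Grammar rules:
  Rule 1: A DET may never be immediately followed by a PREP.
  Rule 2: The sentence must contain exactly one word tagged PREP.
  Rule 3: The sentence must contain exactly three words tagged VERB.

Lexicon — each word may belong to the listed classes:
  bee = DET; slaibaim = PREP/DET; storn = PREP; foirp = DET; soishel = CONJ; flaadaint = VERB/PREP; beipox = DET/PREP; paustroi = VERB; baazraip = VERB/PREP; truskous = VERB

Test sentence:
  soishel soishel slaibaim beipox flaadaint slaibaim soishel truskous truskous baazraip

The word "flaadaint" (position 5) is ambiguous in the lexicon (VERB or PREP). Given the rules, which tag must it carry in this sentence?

Candidates per position — 1:soishel {CONJ}; 2:soishel {CONJ}; 3:slaibaim {PREP,DET}; 4:beipox {DET,PREP}; 5:flaadaint {VERB,PREP}; 6:slaibaim {PREP,DET}; 7:soishel {CONJ}; 8:truskous {VERB}; 9:truskous {VERB}; 10:baazraip {VERB,PREP}.
Position 5: the remaining choice is settled jointly with positions 3, 4, 6, 10 — only VERB at position 5 is part of a tagging that satisfies every rule.
The only consistent sequence is: CONJ CONJ DET DET VERB DET CONJ VERB VERB PREP.
Rule-by-rule: rule 1 ok; rule 2 ok; rule 3 ok.

VERB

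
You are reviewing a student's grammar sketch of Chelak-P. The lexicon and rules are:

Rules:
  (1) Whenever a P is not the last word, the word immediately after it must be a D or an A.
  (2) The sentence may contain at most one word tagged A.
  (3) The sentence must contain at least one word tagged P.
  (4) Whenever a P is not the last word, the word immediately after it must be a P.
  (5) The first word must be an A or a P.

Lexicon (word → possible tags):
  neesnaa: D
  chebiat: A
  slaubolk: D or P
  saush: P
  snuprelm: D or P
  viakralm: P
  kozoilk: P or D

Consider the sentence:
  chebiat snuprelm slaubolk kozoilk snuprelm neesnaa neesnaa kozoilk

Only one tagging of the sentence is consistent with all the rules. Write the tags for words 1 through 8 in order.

Candidates per position — 1:chebiat {A}; 2:snuprelm {D,P}; 3:slaubolk {D,P}; 4:kozoilk {P,D}; 5:snuprelm {D,P}; 6:neesnaa {D}; 7:neesnaa {D}; 8:kozoilk {P,D}.
If word 2 were P, no tagging could satisfy rule 4; so word 2 is D.
If word 3 were P, no tagging could satisfy rule 4; so word 3 is D.
If word 4 were P, no tagging could satisfy rule 4; so word 4 is D.
If word 5 were P, no tagging could satisfy rule 4; so word 5 is D.
If word 8 were D, no tagging could satisfy rule 3; so word 8 is P.
That leaves exactly one tagging: A D D D D D D P.
Rule-by-rule: rule 1 satisfied; rule 2 satisfied; rule 3 satisfied; rule 4 satisfied; rule 5 satisfied.

A D D D D D D P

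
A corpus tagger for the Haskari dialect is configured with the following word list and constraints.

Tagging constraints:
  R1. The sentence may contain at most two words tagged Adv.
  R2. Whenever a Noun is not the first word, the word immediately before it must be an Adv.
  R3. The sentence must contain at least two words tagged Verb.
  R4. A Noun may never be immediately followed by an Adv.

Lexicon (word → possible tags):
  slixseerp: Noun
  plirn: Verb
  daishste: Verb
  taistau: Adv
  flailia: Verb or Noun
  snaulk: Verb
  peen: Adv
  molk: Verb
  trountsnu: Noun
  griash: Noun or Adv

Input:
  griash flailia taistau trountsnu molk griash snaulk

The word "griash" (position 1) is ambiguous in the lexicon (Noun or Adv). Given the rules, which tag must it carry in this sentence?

Noun

Candidates per position — 1:griash {Noun,Adv}; 2:flailia {Verb,Noun}; 3:taistau {Adv}; 4:trountsnu {Noun}; 5:molk {Verb}; 6:griash {Noun,Adv}; 7:snaulk {Verb}.
Position 2: tagging it Noun would leave rule 4 unsatisfiable, so it must be Verb.
Position 6: tagging it Noun would leave rule 2 unsatisfiable, so it must be Adv.
Position 1: tagging it Adv would leave rule 1 unsatisfiable, so it must be Noun.
So the tagging must be: Noun Verb Adv Noun Verb Adv Verb.
Verifying each rule — rule 1 ok; rule 2 ok; rule 3 ok; rule 4 ok.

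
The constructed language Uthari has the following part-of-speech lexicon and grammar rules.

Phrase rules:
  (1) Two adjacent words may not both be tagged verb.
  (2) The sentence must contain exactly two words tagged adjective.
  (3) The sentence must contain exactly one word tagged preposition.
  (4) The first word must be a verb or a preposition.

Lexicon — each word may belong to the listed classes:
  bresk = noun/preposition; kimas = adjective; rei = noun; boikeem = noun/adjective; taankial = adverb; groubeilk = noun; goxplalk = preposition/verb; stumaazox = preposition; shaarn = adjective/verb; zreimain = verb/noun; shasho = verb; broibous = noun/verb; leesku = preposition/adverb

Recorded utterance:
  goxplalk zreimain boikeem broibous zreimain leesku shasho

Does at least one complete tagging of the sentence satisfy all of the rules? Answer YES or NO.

NO

Candidates per position — 1:goxplalk {preposition,verb}; 2:zreimain {verb,noun}; 3:boikeem {noun,adjective}; 4:broibous {noun,verb}; 5:zreimain {verb,noun}; 6:leesku {preposition,adverb}; 7:shasho {verb}.
Rule 2 cannot be satisfied by any choice of tags from the lexicon.
So there is no consistent tagging.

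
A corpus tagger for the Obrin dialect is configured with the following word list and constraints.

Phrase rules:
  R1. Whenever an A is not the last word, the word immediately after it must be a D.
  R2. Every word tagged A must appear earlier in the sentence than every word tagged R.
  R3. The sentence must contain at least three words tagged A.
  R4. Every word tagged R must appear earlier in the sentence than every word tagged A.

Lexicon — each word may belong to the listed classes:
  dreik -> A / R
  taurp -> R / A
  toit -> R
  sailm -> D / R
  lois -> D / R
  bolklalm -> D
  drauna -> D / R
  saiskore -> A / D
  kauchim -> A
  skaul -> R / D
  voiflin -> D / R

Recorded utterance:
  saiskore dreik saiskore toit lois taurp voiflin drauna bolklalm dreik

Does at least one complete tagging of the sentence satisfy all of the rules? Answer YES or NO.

Candidates per position — 1:saiskore {A,D}; 2:dreik {A,R}; 3:saiskore {A,D}; 4:toit {R}; 5:lois {D,R}; 6:taurp {R,A}; 7:voiflin {D,R}; 8:drauna {D,R}; 9:bolklalm {D}; 10:dreik {A,R}.
Every candidate sequence violates at least one rule; no consistent tagging exists.

NO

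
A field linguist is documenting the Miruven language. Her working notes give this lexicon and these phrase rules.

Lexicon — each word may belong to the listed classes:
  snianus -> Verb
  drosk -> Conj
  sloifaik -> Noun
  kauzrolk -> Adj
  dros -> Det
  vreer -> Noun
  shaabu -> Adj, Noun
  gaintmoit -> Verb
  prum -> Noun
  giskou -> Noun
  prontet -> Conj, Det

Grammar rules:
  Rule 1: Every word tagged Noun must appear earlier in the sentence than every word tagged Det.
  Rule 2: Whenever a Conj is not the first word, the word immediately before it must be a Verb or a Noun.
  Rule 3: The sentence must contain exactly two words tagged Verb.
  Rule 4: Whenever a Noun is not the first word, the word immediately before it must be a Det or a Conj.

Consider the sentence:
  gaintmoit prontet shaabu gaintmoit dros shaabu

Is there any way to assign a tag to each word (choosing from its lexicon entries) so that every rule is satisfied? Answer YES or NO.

Candidates per position — 1:gaintmoit {Verb}; 2:prontet {Conj,Det}; 3:shaabu {Adj,Noun}; 4:gaintmoit {Verb}; 5:dros {Det}; 6:shaabu {Adj,Noun}.
One satisfying assignment: Verb Conj Adj Verb Det Adj.
Rule-by-rule: rule 1 ✓; rule 2 ✓; rule 3 ✓; rule 4 ✓.

YES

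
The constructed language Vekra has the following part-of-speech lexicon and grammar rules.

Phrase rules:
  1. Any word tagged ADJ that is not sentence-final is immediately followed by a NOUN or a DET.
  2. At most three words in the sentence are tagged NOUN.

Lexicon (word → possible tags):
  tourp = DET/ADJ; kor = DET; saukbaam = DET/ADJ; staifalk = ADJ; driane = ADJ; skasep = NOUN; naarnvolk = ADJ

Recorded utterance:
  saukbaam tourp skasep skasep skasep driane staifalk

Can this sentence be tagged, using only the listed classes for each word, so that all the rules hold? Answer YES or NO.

NO

Candidates per position — 1:saukbaam {DET,ADJ}; 2:tourp {DET,ADJ}; 3:skasep {NOUN}; 4:skasep {NOUN}; 5:skasep {NOUN}; 6:driane {ADJ}; 7:staifalk {ADJ}.
Rule 1 cannot be satisfied by any choice of tags from the lexicon.
So there is no consistent tagging.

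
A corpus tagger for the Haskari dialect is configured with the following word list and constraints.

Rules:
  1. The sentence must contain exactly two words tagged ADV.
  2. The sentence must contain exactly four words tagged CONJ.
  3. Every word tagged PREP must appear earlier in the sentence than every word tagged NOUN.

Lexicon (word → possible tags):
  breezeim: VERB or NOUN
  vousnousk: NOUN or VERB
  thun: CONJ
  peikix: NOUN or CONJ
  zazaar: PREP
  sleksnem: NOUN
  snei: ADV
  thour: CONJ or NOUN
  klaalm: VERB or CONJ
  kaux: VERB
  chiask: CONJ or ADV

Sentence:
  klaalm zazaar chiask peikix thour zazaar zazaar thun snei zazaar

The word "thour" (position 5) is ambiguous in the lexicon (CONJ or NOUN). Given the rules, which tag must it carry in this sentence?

Candidates per position — 1:klaalm {VERB,CONJ}; 2:zazaar {PREP}; 3:chiask {CONJ,ADV}; 4:peikix {NOUN,CONJ}; 5:thour {CONJ,NOUN}; 6:zazaar {PREP}; 7:zazaar {PREP}; 8:thun {CONJ}; 9:snei {ADV}; 10:zazaar {PREP}.
Position 3: CONJ is ruled out by rule 1; that leaves ADV.
Position 4: NOUN is ruled out by rule 2; that leaves CONJ.
Position 5: NOUN is ruled out by rule 2; that leaves CONJ.
Position 1: VERB is ruled out by rule 2; that leaves CONJ.
The only consistent sequence is: CONJ PREP ADV CONJ CONJ PREP PREP CONJ ADV PREP.
Verifying each rule — rule 1 holds; rule 2 holds; rule 3 holds.

CONJ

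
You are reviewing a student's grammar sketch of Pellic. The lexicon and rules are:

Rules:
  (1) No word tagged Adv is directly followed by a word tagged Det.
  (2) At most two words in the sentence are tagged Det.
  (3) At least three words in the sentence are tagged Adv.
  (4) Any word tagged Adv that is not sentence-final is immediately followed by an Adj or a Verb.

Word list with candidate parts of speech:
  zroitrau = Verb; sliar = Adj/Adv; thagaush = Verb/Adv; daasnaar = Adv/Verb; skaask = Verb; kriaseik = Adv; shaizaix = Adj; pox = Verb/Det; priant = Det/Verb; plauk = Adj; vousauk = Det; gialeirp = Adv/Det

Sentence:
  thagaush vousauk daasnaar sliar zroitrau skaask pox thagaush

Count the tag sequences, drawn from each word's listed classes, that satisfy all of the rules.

Candidates per position — 1:thagaush {Verb,Adv}; 2:vousauk {Det}; 3:daasnaar {Adv,Verb}; 4:sliar {Adj,Adv}; 5:zroitrau {Verb}; 6:skaask {Verb}; 7:pox {Verb,Det}; 8:thagaush {Verb,Adv}.
There are 32 candidate sequences in total.
Every candidate sequence violates at least one rule; no consistent tagging exists.
Count = 0.

0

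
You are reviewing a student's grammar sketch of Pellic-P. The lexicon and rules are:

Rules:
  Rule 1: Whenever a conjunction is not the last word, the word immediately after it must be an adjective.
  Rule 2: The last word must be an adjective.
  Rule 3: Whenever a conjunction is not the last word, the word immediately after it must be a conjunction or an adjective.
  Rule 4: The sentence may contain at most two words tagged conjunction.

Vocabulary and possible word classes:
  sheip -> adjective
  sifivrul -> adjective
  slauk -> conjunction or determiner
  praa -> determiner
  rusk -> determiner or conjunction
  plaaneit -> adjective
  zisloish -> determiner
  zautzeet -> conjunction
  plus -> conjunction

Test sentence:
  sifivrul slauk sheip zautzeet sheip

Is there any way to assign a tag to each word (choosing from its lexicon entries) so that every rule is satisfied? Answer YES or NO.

YES

Candidates per position — 1:sifivrul {adjective}; 2:slauk {conjunction,determiner}; 3:sheip {adjective}; 4:zautzeet {conjunction}; 5:sheip {adjective}.
One satisfying assignment: adjective conjunction adjective conjunction adjective.
Check: rule 1 ✓; rule 2 ✓; rule 3 ✓; rule 4 ✓.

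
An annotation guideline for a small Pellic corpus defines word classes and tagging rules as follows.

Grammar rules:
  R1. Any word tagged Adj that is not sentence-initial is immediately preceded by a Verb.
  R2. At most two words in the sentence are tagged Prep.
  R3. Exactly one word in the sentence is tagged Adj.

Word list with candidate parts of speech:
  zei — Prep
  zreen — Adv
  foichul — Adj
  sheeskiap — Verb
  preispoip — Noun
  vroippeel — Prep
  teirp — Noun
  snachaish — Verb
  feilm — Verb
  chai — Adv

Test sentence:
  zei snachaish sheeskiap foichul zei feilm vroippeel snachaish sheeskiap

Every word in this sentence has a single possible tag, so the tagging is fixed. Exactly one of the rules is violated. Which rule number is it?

2

Fixed tagging: Prep Verb Verb Adj Prep Verb Prep Verb Verb.
Checking each rule: R1 ok, R2 fails, R3 ok.
Only rule 2 fails.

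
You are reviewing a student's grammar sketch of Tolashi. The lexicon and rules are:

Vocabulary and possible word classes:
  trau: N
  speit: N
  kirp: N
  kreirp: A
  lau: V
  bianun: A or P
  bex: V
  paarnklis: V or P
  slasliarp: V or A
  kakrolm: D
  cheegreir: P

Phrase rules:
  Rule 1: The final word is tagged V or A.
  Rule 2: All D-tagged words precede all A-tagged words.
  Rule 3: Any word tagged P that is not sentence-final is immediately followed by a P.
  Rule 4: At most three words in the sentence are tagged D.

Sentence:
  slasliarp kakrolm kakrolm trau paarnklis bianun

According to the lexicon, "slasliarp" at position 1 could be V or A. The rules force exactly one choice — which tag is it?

Candidates per position — 1:slasliarp {V,A}; 2:kakrolm {D}; 3:kakrolm {D}; 4:trau {N}; 5:paarnklis {V,P}; 6:bianun {A,P}.
If word 1 were A, no tagging could satisfy rule 2; so word 1 is V.
If word 6 were P, no tagging could satisfy rule 1; so word 6 is A.
If word 5 were P, no tagging could satisfy rule 3; so word 5 is V.
The only consistent sequence is: V D D N V A.
Rule-by-rule: rule 1 ✓; rule 2 ✓; rule 3 ✓; rule 4 ✓.

V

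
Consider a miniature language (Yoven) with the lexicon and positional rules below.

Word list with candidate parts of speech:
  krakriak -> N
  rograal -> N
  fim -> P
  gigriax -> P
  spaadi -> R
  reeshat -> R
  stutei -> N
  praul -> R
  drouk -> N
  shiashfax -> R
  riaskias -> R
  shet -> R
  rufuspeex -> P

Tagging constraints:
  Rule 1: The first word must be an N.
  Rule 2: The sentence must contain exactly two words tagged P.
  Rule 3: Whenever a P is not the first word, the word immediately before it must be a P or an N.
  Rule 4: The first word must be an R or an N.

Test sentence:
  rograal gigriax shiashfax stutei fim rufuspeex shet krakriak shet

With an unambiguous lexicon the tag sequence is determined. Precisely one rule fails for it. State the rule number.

2

Fixed tagging: N P R N P P R N R.
Rule check: R1 ok, R2 fails, R3 ok, R4 ok.
Only rule 2 fails.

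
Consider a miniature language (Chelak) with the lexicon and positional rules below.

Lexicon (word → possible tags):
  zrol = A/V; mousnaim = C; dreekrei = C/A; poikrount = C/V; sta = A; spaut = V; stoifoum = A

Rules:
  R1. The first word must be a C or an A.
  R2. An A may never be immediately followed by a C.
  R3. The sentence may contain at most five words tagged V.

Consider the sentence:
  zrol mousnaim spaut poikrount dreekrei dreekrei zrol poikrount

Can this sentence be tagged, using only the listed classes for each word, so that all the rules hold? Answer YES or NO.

Candidates per position — 1:zrol {A,V}; 2:mousnaim {C}; 3:spaut {V}; 4:poikrount {C,V}; 5:dreekrei {C,A}; 6:dreekrei {C,A}; 7:zrol {A,V}; 8:poikrount {C,V}.
Every candidate sequence violates at least one rule; no consistent tagging exists.

NO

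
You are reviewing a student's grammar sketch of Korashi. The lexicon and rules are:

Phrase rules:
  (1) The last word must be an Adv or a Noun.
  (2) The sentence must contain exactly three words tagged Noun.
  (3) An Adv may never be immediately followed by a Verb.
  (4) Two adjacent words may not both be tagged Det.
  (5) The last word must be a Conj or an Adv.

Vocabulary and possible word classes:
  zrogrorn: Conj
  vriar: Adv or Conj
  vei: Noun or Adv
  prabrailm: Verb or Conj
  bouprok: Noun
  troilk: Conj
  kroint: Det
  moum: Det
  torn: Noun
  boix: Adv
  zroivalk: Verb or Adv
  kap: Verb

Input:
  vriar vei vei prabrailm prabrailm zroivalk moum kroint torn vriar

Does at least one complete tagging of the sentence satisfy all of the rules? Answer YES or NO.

Candidates per position — 1:vriar {Adv,Conj}; 2:vei {Noun,Adv}; 3:vei {Noun,Adv}; 4:prabrailm {Verb,Conj}; 5:prabrailm {Verb,Conj}; 6:zroivalk {Verb,Adv}; 7:moum {Det}; 8:kroint {Det}; 9:torn {Noun}; 10:vriar {Adv,Conj}.
Rule 4 cannot be satisfied by any choice of tags from the lexicon.
So there is no consistent tagging.

NO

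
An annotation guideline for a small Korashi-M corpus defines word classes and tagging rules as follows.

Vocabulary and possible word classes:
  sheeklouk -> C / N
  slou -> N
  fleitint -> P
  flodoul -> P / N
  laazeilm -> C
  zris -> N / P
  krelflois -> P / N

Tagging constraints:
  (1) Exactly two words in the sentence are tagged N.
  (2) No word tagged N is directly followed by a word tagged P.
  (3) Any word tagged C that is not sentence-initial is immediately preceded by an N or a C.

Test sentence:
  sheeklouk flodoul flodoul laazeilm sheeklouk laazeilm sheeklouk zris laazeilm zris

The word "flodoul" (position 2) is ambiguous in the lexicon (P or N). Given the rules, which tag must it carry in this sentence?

Candidates per position — 1:sheeklouk {C,N}; 2:flodoul {P,N}; 3:flodoul {P,N}; 4:laazeilm {C}; 5:sheeklouk {C,N}; 6:laazeilm {C}; 7:sheeklouk {C,N}; 8:zris {N,P}; 9:laazeilm {C}; 10:zris {N,P}.
At position 3, choosing P makes rule 3 impossible to satisfy; hence N.
At position 8, choosing P makes rule 3 impossible to satisfy; hence N.
At position 10, choosing N makes rule 1 impossible to satisfy; hence P.
At position 1, choosing N makes rule 1 impossible to satisfy; hence C.
At position 2, choosing N makes rule 1 impossible to satisfy; hence P.
At position 5, choosing N makes rule 1 impossible to satisfy; hence C.
At position 7, choosing N makes rule 1 impossible to satisfy; hence C.
The unique satisfying tagging is: C P N C C C C N C P.
Checking: rule 1 ok; rule 2 ok; rule 3 ok.

P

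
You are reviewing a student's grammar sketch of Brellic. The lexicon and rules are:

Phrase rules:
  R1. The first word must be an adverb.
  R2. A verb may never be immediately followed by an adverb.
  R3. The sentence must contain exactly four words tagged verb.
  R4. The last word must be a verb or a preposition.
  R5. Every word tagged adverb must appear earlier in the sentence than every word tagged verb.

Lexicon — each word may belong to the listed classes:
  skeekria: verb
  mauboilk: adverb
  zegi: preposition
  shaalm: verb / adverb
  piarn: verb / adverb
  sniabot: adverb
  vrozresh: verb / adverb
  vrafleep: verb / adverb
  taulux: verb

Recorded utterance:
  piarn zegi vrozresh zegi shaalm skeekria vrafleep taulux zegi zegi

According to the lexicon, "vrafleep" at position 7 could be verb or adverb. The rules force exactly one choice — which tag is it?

verb

Candidates per position — 1:piarn {verb,adverb}; 2:zegi {preposition}; 3:vrozresh {verb,adverb}; 4:zegi {preposition}; 5:shaalm {verb,adverb}; 6:skeekria {verb}; 7:vrafleep {verb,adverb}; 8:taulux {verb}; 9:zegi {preposition}; 10:zegi {preposition}.
If word 1 were verb, no tagging could satisfy rule 1; so word 1 is adverb.
If word 7 were adverb, no tagging could satisfy rule 2; so word 7 is verb.
The remaining ambiguous positions (3, 5) are resolved jointly — only one combination satisfies every rule.
That leaves exactly one tagging: adverb preposition adverb preposition verb verb verb verb preposition preposition.
Check: rule 1 ok; rule 2 ok; rule 3 ok; rule 4 ok; rule 5 ok.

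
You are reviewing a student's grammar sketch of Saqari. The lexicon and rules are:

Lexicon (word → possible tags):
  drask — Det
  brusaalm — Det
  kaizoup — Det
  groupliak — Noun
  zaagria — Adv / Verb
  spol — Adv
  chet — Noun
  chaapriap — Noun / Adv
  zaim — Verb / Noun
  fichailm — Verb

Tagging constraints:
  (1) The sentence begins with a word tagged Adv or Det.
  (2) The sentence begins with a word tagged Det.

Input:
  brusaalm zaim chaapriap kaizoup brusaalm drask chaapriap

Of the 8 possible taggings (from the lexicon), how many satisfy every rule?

8

Candidates per position — 1:brusaalm {Det}; 2:zaim {Verb,Noun}; 3:chaapriap {Noun,Adv}; 4:kaizoup {Det}; 5:brusaalm {Det}; 6:drask {Det}; 7:chaapriap {Noun,Adv}.
There are 8 candidate sequences in total.
Checking each against the rules leaves 8 sequences.
Count = 8.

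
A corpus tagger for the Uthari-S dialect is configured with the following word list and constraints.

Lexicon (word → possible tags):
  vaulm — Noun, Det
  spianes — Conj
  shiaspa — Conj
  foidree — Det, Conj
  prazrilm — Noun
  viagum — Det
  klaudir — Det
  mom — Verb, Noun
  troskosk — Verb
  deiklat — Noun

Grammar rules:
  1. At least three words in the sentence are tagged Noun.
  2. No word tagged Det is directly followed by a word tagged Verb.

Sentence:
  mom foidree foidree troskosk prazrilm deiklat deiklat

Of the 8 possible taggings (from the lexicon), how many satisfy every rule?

4

Candidates per position — 1:mom {Verb,Noun}; 2:foidree {Det,Conj}; 3:foidree {Det,Conj}; 4:troskosk {Verb}; 5:prazrilm {Noun}; 6:deiklat {Noun}; 7:deiklat {Noun}.
There are 8 candidate sequences in total.
The sequences that satisfy every rule: Verb Det Conj Verb Noun Noun Noun; Verb Conj Conj Verb Noun Noun Noun; Noun Det Conj Verb Noun Noun Noun; Noun Conj Conj Verb Noun Noun Noun.
Count = 4.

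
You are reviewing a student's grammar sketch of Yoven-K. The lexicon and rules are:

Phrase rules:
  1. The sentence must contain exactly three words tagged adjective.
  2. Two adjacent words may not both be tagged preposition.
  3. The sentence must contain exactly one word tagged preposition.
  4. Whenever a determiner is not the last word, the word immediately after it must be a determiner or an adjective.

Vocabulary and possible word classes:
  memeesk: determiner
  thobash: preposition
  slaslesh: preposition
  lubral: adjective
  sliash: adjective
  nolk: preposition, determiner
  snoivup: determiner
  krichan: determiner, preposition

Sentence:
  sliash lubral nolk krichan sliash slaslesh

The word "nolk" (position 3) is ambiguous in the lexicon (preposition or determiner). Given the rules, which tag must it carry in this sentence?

determiner

Candidates per position — 1:sliash {adjective}; 2:lubral {adjective}; 3:nolk {preposition,determiner}; 4:krichan {determiner,preposition}; 5:sliash {adjective}; 6:slaslesh {preposition}.
Position 3: preposition is ruled out by rule 3; that leaves determiner.
Position 4: preposition is ruled out by rule 3; that leaves determiner.
So the tagging must be: adjective adjective determiner determiner adjective preposition.
Check: rule 1 satisfied; rule 2 satisfied; rule 3 satisfied; rule 4 satisfied.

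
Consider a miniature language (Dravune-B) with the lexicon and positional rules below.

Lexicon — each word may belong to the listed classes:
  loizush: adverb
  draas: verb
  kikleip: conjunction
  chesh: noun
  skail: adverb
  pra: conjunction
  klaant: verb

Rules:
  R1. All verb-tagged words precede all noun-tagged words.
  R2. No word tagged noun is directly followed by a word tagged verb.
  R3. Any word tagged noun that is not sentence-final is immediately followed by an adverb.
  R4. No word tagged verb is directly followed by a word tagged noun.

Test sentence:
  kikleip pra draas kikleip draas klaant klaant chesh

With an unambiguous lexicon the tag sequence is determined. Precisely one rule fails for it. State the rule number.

Fixed tagging: conjunction conjunction verb conjunction verb verb verb noun.
Rule check: R1 pass, R2 pass, R3 pass, R4 fail.
Only rule 4 fails.

4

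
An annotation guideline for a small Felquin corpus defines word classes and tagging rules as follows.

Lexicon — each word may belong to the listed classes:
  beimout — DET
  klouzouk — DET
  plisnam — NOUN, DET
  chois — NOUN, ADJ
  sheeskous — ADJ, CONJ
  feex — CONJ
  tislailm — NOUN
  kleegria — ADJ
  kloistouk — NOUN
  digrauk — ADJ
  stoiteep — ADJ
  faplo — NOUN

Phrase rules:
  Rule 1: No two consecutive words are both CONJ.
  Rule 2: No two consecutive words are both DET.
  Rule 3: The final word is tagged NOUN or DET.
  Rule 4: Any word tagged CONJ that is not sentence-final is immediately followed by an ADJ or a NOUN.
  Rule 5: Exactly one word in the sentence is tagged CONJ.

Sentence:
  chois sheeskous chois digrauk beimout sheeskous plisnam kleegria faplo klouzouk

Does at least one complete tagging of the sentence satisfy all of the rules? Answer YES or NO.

Candidates per position — 1:chois {NOUN,ADJ}; 2:sheeskous {ADJ,CONJ}; 3:chois {NOUN,ADJ}; 4:digrauk {ADJ}; 5:beimout {DET}; 6:sheeskous {ADJ,CONJ}; 7:plisnam {NOUN,DET}; 8:kleegria {ADJ}; 9:faplo {NOUN}; 10:klouzouk {DET}.
One satisfying assignment: NOUN CONJ ADJ ADJ DET ADJ DET ADJ NOUN DET.
Checking: rule 1 holds; rule 2 holds; rule 3 holds; rule 4 holds; rule 5 holds.

YES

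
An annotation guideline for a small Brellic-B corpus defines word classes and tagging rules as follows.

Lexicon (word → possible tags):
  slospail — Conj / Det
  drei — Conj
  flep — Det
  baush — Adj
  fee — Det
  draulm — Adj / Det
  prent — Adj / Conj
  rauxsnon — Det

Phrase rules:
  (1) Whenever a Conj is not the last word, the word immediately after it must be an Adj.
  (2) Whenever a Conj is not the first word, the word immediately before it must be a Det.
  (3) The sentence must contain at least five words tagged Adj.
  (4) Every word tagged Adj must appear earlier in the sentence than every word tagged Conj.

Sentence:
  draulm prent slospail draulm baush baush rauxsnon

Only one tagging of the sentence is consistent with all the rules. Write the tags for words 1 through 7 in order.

Adj Adj Det Adj Adj Adj Det

Candidates per position — 1:draulm {Adj,Det}; 2:prent {Adj,Conj}; 3:slospail {Conj,Det}; 4:draulm {Adj,Det}; 5:baush {Adj}; 6:baush {Adj}; 7:rauxsnon {Det}.
At position 1, choosing Det makes rule 3 impossible to satisfy; hence Adj.
At position 2, choosing Conj makes rule 1 impossible to satisfy; hence Adj.
At position 3, choosing Conj makes rule 2 impossible to satisfy; hence Det.
At position 4, choosing Det makes rule 3 impossible to satisfy; hence Adj.
The unique satisfying tagging is: Adj Adj Det Adj Adj Adj Det.
Checking: rule 1 ok; rule 2 ok; rule 3 ok; rule 4 ok.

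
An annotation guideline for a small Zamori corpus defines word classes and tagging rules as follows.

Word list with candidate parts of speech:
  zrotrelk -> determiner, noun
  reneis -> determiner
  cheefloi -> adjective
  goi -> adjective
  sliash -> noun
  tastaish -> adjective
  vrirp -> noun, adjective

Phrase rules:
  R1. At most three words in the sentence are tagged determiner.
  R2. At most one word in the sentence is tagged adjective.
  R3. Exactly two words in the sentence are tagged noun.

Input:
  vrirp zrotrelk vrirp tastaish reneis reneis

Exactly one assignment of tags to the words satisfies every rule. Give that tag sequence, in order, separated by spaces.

Candidates per position — 1:vrirp {noun,adjective}; 2:zrotrelk {determiner,noun}; 3:vrirp {noun,adjective}; 4:tastaish {adjective}; 5:reneis {determiner}; 6:reneis {determiner}.
Position 1: tagging it adjective would leave rule 2 unsatisfiable, so it must be noun.
Position 3: tagging it adjective would leave rule 2 unsatisfiable, so it must be noun.
Position 2: tagging it noun would leave rule 3 unsatisfiable, so it must be determiner.
That leaves exactly one tagging: noun determiner noun adjective determiner determiner.
Checking: rule 1 ✓; rule 2 ✓; rule 3 ✓.

noun determiner noun adjective determiner determiner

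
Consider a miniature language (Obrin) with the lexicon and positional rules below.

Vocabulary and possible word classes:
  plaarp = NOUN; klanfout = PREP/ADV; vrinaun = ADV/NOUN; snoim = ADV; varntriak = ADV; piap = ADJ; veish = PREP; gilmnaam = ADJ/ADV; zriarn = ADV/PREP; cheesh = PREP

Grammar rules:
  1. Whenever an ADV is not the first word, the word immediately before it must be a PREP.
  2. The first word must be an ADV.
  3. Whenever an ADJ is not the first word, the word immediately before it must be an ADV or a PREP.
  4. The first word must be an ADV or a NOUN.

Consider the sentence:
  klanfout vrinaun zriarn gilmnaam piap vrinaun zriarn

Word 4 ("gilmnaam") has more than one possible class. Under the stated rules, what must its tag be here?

ADV

Candidates per position — 1:klanfout {PREP,ADV}; 2:vrinaun {ADV,NOUN}; 3:zriarn {ADV,PREP}; 4:gilmnaam {ADJ,ADV}; 5:piap {ADJ}; 6:vrinaun {ADV,NOUN}; 7:zriarn {ADV,PREP}.
Word 1 cannot be PREP — rule 2 would then fail for every completion. It is ADV.
Word 2 cannot be ADV — rule 1 would then fail for every completion. It is NOUN.
Word 3 cannot be ADV — rule 1 would then fail for every completion. It is PREP.
Word 4 cannot be ADJ — rule 3 would then fail for every completion. It is ADV.
Word 6 cannot be ADV — rule 1 would then fail for every completion. It is NOUN.
Word 7 cannot be ADV — rule 1 would then fail for every completion. It is PREP.
So the tagging must be: ADV NOUN PREP ADV ADJ NOUN PREP.
Rule-by-rule: rule 1 holds; rule 2 holds; rule 3 holds; rule 4 holds.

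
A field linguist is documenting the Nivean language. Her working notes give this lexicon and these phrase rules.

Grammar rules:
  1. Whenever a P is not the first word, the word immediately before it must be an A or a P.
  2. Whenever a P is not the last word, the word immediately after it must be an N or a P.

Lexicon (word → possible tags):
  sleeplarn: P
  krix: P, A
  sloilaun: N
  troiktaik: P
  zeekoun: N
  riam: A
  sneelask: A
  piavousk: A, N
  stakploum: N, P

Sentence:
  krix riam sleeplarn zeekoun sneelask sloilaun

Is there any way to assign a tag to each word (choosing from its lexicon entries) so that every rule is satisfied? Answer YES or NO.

YES

Candidates per position — 1:krix {P,A}; 2:riam {A}; 3:sleeplarn {P}; 4:zeekoun {N}; 5:sneelask {A}; 6:sloilaun {N}.
One satisfying assignment: A A P N A N.
Rule-by-rule: rule 1 satisfied; rule 2 satisfied.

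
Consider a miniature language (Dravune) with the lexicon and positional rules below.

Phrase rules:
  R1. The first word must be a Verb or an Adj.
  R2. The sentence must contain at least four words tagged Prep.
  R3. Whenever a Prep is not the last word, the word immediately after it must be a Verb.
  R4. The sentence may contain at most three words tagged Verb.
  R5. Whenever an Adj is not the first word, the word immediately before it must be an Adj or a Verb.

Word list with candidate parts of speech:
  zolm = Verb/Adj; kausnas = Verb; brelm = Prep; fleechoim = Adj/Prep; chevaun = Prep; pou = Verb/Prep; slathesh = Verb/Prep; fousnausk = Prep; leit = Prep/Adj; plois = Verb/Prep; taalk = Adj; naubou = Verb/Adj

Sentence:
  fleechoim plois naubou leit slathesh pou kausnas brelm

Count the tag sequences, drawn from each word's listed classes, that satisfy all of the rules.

1

Candidates per position — 1:fleechoim {Adj,Prep}; 2:plois {Verb,Prep}; 3:naubou {Verb,Adj}; 4:leit {Prep,Adj}; 5:slathesh {Verb,Prep}; 6:pou {Verb,Prep}; 7:kausnas {Verb}; 8:brelm {Prep}.
There are 64 candidate sequences in total.
The sequences that satisfy every rule: Adj Prep Verb Prep Verb Prep Verb Prep.
Count = 1.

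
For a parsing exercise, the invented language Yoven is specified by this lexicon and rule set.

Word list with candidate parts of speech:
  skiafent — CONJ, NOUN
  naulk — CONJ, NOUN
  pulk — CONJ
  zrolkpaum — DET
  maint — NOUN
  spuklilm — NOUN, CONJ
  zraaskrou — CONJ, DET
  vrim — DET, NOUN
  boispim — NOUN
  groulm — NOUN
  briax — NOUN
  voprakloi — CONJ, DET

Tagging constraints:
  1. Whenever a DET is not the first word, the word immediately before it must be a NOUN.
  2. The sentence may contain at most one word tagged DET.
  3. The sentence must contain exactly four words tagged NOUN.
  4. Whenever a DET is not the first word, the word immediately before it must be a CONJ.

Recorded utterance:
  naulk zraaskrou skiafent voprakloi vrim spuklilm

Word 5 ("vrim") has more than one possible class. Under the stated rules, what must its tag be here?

Candidates per position — 1:naulk {CONJ,NOUN}; 2:zraaskrou {CONJ,DET}; 3:skiafent {CONJ,NOUN}; 4:voprakloi {CONJ,DET}; 5:vrim {DET,NOUN}; 6:spuklilm {NOUN,CONJ}.
Position 1: tagging it CONJ would leave rule 3 unsatisfiable, so it must be NOUN.
Position 2: tagging it DET would leave rule 4 unsatisfiable, so it must be CONJ.
Position 3: tagging it CONJ would leave rule 3 unsatisfiable, so it must be NOUN.
Position 4: tagging it DET would leave rule 4 unsatisfiable, so it must be CONJ.
Position 5: tagging it DET would leave rule 1 unsatisfiable, so it must be NOUN.
Position 6: tagging it CONJ would leave rule 3 unsatisfiable, so it must be NOUN.
The unique satisfying tagging is: NOUN CONJ NOUN CONJ NOUN NOUN.
Rule-by-rule: rule 1 satisfied; rule 2 satisfied; rule 3 satisfied; rule 4 satisfied.

NOUN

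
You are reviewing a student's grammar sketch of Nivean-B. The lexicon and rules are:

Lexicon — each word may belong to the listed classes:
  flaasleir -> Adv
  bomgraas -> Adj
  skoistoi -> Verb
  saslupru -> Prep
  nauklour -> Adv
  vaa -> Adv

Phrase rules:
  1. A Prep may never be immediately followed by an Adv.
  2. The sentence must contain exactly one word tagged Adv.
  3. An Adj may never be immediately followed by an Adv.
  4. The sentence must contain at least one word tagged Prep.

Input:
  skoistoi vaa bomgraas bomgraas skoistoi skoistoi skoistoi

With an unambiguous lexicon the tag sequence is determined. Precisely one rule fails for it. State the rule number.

4

Fixed tagging: Verb Adv Adj Adj Verb Verb Verb.
Applying the rules: R1 ✓, R2 ✓, R3 ✓, R4 ✗.
Only rule 4 fails.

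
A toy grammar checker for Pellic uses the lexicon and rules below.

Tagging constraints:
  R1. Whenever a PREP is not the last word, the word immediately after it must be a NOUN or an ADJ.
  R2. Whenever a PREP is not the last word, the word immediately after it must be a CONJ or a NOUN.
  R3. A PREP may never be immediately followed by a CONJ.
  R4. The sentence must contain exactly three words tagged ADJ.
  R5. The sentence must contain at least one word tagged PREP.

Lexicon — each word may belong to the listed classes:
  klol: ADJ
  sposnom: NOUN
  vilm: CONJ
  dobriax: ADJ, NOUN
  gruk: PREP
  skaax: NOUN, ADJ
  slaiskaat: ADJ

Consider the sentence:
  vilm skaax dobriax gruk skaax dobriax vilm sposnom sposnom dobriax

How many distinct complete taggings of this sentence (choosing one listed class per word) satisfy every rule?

Candidates per position — 1:vilm {CONJ}; 2:skaax {NOUN,ADJ}; 3:dobriax {ADJ,NOUN}; 4:gruk {PREP}; 5:skaax {NOUN,ADJ}; 6:dobriax {ADJ,NOUN}; 7:vilm {CONJ}; 8:sposnom {NOUN}; 9:sposnom {NOUN}; 10:dobriax {ADJ,NOUN}.
There are 32 candidate sequences in total.
The sequences that satisfy every rule: CONJ NOUN ADJ PREP NOUN ADJ CONJ NOUN NOUN ADJ; CONJ ADJ ADJ PREP NOUN ADJ CONJ NOUN NOUN NOUN; CONJ ADJ ADJ PREP NOUN NOUN CONJ NOUN NOUN ADJ; CONJ ADJ NOUN PREP NOUN ADJ CONJ NOUN NOUN ADJ.
Count = 4.

4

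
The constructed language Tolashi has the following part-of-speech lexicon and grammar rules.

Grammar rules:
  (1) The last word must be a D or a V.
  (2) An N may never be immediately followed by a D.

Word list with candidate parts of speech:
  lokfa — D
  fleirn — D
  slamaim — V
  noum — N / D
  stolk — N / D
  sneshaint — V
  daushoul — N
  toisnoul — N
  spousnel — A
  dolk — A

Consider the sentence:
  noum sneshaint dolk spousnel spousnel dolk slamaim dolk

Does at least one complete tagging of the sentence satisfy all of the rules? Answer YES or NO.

NO

Candidates per position — 1:noum {N,D}; 2:sneshaint {V}; 3:dolk {A}; 4:spousnel {A}; 5:spousnel {A}; 6:dolk {A}; 7:slamaim {V}; 8:dolk {A}.
Rule 1 cannot be satisfied by any choice of tags from the lexicon.
So there is no consistent tagging.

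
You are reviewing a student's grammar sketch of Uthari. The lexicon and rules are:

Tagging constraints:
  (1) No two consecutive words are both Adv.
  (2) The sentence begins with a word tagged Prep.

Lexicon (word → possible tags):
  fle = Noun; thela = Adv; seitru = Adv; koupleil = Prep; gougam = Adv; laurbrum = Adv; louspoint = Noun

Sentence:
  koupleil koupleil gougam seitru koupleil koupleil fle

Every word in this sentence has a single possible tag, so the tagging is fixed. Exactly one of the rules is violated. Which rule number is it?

Fixed tagging: Prep Prep Adv Adv Prep Prep Noun.
Rule check: R1 fails, R2 ok.
Only rule 1 fails.

1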